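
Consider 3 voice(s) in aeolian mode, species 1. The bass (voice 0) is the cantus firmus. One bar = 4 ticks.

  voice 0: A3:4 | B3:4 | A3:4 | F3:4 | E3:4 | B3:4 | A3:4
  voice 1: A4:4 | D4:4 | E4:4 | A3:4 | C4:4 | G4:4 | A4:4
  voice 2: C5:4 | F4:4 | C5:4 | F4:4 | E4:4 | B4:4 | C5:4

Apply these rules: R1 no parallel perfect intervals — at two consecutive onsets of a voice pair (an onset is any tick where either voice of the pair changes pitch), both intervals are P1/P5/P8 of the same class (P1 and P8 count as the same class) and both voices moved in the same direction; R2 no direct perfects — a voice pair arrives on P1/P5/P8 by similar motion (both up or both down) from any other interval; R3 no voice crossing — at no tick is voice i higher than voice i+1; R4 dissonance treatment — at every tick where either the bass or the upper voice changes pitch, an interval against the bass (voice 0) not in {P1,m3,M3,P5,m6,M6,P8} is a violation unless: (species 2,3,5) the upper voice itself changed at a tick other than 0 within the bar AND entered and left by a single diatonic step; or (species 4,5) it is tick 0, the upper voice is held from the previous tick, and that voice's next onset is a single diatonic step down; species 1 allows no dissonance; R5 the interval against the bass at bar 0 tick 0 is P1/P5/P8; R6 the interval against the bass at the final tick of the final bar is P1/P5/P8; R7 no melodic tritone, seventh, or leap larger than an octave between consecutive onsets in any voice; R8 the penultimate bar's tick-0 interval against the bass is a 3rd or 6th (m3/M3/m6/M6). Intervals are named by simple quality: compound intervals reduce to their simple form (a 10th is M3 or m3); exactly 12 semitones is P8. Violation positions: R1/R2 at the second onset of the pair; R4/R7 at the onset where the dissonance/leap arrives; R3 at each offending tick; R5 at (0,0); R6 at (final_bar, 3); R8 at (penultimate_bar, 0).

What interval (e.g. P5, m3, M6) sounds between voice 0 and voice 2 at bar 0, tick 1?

voice 0=A3 voice 2=C5 -> m3

m3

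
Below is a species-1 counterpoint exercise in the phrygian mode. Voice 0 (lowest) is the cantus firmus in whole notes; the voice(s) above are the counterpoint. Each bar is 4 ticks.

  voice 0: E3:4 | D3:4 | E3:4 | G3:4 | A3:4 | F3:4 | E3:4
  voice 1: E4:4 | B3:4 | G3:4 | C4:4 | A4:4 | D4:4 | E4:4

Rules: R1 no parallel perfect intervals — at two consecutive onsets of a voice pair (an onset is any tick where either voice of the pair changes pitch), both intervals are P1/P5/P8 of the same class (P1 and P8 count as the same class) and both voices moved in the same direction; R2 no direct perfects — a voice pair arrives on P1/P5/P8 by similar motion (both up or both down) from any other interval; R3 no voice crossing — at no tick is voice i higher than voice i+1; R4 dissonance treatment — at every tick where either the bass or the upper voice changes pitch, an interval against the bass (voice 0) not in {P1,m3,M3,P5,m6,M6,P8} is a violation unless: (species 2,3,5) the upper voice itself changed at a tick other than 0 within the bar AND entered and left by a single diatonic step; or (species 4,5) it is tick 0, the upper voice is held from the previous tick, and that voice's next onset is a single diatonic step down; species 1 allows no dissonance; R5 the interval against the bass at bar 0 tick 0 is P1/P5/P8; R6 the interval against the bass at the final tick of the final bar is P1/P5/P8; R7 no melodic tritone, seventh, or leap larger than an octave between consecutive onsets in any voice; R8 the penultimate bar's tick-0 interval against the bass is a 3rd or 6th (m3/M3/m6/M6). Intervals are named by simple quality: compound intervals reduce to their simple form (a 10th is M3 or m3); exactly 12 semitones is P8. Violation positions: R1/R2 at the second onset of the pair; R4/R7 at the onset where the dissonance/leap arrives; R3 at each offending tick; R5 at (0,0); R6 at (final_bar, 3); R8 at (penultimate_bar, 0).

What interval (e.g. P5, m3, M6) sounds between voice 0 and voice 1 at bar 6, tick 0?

P8

voice 0=E3 voice 1=E4 -> P8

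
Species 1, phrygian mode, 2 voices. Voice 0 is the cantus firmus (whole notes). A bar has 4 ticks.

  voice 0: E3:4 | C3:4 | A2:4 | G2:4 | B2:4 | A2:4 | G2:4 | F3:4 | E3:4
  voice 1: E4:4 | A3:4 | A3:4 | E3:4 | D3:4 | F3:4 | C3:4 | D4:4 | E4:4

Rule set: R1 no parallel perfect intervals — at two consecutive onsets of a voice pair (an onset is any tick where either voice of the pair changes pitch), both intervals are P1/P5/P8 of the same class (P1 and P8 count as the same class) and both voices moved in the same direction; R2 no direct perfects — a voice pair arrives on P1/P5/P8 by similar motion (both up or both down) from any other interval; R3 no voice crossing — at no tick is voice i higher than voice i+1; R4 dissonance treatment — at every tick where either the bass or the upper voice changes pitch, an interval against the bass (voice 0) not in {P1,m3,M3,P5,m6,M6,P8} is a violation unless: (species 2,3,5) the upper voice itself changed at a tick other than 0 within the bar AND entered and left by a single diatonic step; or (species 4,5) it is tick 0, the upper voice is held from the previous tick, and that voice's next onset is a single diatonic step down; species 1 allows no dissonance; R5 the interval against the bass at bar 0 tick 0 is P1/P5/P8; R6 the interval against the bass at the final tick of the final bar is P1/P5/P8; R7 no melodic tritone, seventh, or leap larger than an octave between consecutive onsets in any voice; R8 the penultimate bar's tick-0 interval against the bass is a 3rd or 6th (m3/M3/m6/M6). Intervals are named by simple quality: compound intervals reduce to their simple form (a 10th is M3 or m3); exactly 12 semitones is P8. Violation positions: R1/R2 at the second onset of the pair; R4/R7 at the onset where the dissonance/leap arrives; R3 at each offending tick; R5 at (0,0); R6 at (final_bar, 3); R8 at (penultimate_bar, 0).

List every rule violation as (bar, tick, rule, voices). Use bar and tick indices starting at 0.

bar 0: v0=E3 v1=E4 downbeat P8
bar 1: v0=C3 v1=A3 downbeat M6
bar 2: v0=A2 v1=A3 downbeat P8
bar 3: v0=G2 v1=E3 downbeat M6
bar 4: v0=B2 v1=D3 downbeat m3
bar 5: v0=A2 v1=F3 downbeat m6
bar 6: v0=G2 v1=C3 downbeat P4
bar 7: v0=F3 v1=D4 downbeat M6
bar 8: v0=E3 v1=E4 downbeat P8
  -> R4 @ bar 6 tick 0 v(0, 1): G2/C3 P4 untreated
  -> R7 @ bar 7 tick 0 v(0,): G2->F3 leap 10st
  -> R7 @ bar 7 tick 0 v(1,): C3->D4 leap 14st

(6, 0, R4, (0, 1))
(7, 0, R7, (0,))
(7, 0, R7, (1,))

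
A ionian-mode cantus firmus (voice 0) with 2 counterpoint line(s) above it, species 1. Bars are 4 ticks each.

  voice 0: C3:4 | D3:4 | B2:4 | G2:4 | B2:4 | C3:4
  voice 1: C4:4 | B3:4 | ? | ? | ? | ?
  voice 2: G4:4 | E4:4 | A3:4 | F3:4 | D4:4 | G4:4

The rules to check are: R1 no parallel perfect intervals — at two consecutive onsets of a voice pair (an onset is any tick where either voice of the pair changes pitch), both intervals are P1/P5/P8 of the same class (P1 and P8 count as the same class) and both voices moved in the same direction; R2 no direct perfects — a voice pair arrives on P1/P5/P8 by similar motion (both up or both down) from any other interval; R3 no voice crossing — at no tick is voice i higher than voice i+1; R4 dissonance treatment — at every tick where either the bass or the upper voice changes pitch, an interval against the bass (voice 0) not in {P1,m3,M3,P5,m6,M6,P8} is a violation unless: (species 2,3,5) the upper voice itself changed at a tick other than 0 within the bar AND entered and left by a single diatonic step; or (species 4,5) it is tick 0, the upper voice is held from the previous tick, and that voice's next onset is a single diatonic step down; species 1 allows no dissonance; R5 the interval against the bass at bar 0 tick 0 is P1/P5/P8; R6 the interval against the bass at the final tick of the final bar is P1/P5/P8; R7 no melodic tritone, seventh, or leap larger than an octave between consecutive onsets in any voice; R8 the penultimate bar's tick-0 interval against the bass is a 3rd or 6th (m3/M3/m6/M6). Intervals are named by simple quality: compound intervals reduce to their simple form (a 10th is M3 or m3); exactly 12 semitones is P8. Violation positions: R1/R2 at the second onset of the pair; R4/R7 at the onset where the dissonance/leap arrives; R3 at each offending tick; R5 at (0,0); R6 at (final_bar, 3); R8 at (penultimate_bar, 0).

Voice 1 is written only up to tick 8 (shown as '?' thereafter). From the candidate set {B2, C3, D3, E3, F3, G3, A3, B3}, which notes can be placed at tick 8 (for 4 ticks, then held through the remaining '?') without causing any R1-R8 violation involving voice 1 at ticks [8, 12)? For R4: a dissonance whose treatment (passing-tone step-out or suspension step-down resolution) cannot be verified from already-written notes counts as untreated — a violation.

{G3}

B2: violates R2
C3: violates R4,R7
D3: violates R2
E3: violates R4
F3: violates R4,R7
G3: legal
A3: violates R2,R4
B3: violates R3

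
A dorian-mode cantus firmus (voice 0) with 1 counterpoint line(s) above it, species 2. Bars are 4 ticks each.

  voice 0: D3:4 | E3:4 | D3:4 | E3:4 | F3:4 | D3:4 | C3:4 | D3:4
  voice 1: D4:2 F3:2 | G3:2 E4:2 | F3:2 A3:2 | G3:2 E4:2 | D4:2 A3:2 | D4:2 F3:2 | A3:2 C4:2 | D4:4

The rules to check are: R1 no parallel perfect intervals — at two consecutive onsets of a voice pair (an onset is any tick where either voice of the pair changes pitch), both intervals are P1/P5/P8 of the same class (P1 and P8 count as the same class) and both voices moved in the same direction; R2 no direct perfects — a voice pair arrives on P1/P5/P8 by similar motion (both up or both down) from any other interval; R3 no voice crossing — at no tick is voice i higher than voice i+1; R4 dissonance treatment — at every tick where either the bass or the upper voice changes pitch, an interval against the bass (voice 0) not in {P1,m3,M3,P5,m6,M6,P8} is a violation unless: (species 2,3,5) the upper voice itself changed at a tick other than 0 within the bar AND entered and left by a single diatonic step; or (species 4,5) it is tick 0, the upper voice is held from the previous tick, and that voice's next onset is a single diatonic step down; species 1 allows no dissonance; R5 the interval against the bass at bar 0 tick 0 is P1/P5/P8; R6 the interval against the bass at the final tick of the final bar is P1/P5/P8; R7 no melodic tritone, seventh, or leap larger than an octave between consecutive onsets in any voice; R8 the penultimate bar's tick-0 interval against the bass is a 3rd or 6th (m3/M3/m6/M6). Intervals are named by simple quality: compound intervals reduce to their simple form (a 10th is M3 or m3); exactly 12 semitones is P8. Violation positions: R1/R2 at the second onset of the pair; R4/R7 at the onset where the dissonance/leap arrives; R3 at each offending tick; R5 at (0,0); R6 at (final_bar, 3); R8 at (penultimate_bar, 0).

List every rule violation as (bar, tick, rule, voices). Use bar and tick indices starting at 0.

(2, 0, R7, (1,))
(7, 0, R1, (0, 1))

bar 0: v0=D3 v1=D4 downbeat P8
bar 1: v0=E3 v1=G3 downbeat m3
bar 2: v0=D3 v1=F3 downbeat m3
bar 3: v0=E3 v1=G3 downbeat m3
bar 4: v0=F3 v1=D4 downbeat M6
bar 5: v0=D3 v1=D4 downbeat P8
bar 6: v0=C3 v1=A3 downbeat M6
bar 7: v0=D3 v1=D4 downbeat P8
  -> R7 @ bar 2 tick 0 v(1,): E4->F3 leap 11st
  -> R1 @ bar 7 tick 0 v(0, 1): C3/C4 P8 -> D3/D4 P8 similar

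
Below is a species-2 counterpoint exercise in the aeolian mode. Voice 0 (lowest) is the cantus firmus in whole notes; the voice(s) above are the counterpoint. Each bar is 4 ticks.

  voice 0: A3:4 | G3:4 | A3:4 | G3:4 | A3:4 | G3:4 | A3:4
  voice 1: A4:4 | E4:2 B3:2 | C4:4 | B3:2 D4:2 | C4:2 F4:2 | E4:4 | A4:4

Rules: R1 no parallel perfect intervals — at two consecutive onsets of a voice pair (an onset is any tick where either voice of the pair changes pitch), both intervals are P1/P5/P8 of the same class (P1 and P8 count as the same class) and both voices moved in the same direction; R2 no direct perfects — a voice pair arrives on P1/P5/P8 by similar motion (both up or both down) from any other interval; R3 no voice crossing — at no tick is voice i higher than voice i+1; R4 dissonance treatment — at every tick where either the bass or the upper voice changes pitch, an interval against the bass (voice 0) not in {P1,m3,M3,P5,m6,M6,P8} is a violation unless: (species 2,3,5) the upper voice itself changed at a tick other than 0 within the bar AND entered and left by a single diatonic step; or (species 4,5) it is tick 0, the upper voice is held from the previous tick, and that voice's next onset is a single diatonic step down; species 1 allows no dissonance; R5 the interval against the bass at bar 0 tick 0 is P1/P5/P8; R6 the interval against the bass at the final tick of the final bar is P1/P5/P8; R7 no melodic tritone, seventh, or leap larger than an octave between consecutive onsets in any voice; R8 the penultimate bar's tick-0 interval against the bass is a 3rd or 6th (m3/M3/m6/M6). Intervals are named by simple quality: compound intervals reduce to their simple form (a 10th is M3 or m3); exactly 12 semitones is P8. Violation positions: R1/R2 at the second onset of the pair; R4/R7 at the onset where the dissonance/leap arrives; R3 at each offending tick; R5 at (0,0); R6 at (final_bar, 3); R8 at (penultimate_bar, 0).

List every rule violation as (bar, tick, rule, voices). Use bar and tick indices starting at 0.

bar 0: v0=A3 v1=A4 downbeat P8
bar 1: v0=G3 v1=E4 downbeat M6
bar 2: v0=A3 v1=C4 downbeat m3
bar 3: v0=G3 v1=B3 downbeat M3
bar 4: v0=A3 v1=C4 downbeat m3
bar 5: v0=G3 v1=E4 downbeat M6
bar 6: v0=A3 v1=A4 downbeat P8
  -> R2 @ bar 6 tick 0 v(0, 1): G3/E4 M6 -> A3/A4 P8 similar

(6, 0, R2, (0, 1))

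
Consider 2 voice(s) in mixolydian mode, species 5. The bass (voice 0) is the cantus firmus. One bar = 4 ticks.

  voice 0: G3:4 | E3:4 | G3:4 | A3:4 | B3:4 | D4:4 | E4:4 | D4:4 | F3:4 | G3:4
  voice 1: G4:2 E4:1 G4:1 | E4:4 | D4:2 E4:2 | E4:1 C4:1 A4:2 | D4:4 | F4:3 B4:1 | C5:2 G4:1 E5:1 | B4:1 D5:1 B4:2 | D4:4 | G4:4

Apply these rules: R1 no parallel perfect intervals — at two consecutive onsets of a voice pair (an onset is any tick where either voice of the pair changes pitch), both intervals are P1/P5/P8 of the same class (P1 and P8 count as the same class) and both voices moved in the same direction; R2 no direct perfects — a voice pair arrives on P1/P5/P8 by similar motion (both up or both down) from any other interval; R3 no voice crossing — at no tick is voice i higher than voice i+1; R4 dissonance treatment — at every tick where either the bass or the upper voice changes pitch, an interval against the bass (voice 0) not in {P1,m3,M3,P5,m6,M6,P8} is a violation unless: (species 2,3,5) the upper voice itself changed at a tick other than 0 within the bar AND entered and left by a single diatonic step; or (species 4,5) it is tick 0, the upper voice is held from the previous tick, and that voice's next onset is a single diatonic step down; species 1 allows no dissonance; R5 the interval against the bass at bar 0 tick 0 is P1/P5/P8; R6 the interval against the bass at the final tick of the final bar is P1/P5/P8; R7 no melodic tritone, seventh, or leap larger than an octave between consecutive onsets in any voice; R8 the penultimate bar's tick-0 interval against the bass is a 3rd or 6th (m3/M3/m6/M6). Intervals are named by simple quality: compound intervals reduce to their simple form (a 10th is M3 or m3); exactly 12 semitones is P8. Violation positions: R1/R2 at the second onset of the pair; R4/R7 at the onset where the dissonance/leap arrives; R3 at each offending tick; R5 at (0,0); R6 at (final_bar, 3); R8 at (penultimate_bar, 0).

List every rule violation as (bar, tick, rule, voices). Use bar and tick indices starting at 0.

bar 0: v0=G3 v1=G4 downbeat P8
bar 1: v0=E3 v1=E4 downbeat P8
bar 2: v0=G3 v1=D4 downbeat P5
bar 3: v0=A3 v1=E4 downbeat P5
bar 4: v0=B3 v1=D4 downbeat m3
bar 5: v0=D4 v1=F4 downbeat m3
bar 6: v0=E4 v1=C5 downbeat m6
bar 7: v0=D4 v1=B4 downbeat M6
bar 8: v0=F3 v1=D4 downbeat M6
bar 9: v0=G3 v1=G4 downbeat P8
  -> R1 @ bar 1 tick 0 v(0, 1): G3/G4 P8 -> E3/E4 P8 similar
  -> R7 @ bar 5 tick 3 v(1,): F4->B4 leap 6st
  -> R2 @ bar 9 tick 0 v(0, 1): F3/D4 M6 -> G3/G4 P8 similar

(1, 0, R1, (0, 1))
(5, 3, R7, (1,))
(9, 0, R2, (0, 1))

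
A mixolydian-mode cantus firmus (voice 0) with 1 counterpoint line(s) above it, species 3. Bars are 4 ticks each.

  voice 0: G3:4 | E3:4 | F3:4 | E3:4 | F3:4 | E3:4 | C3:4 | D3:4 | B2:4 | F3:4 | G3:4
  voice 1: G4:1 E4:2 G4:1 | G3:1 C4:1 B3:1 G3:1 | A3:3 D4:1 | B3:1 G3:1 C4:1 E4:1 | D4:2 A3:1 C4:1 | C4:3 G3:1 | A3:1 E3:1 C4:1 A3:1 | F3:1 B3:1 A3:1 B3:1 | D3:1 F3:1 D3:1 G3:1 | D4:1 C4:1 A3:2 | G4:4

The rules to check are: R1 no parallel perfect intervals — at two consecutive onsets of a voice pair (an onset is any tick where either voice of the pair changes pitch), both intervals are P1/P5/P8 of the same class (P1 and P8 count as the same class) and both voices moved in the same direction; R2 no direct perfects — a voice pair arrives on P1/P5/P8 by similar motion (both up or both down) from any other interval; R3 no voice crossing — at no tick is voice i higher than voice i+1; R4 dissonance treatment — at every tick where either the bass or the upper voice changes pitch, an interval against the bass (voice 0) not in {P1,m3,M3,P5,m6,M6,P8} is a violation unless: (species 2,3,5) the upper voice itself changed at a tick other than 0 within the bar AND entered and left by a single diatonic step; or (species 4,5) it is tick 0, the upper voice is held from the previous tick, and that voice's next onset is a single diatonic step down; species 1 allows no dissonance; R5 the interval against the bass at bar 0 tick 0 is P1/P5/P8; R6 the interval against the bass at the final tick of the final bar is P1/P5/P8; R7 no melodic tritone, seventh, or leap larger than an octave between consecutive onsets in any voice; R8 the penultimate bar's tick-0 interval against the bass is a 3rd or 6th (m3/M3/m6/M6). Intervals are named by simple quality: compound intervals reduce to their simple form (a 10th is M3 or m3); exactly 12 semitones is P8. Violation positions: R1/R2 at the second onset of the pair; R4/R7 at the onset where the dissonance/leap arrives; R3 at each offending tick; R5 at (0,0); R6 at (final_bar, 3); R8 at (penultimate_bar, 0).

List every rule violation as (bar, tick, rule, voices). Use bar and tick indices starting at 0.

bar 0: v0=G3 v1=G4 downbeat P8
bar 1: v0=E3 v1=G3 downbeat m3
bar 2: v0=F3 v1=A3 downbeat M3
bar 3: v0=E3 v1=B3 downbeat P5
bar 4: v0=F3 v1=D4 downbeat M6
bar 5: v0=E3 v1=C4 downbeat m6
bar 6: v0=C3 v1=A3 downbeat M6
bar 7: v0=D3 v1=F3 downbeat m3
bar 8: v0=B2 v1=D3 downbeat m3
bar 9: v0=F3 v1=D4 downbeat M6
bar 10: v0=G3 v1=G4 downbeat P8
  -> R2 @ bar 3 tick 0 v(0, 1): F3/D4 M6 -> E3/B3 P5 similar
  -> R7 @ bar 7 tick 1 v(1,): F3->B3 leap 6st
  -> R4 @ bar 8 tick 1 v(0, 1): B2/F3 TT untreated
  -> R7 @ bar 9 tick 0 v(0,): B2->F3 leap 6st
  -> R2 @ bar 10 tick 0 v(0, 1): F3/A3 M3 -> G3/G4 P8 similar
  -> R7 @ bar 10 tick 0 v(1,): A3->G4 leap 10st

(3, 0, R2, (0, 1))
(7, 1, R7, (1,))
(8, 1, R4, (0, 1))
(9, 0, R7, (0,))
(10, 0, R2, (0, 1))
(10, 0, R7, (1,))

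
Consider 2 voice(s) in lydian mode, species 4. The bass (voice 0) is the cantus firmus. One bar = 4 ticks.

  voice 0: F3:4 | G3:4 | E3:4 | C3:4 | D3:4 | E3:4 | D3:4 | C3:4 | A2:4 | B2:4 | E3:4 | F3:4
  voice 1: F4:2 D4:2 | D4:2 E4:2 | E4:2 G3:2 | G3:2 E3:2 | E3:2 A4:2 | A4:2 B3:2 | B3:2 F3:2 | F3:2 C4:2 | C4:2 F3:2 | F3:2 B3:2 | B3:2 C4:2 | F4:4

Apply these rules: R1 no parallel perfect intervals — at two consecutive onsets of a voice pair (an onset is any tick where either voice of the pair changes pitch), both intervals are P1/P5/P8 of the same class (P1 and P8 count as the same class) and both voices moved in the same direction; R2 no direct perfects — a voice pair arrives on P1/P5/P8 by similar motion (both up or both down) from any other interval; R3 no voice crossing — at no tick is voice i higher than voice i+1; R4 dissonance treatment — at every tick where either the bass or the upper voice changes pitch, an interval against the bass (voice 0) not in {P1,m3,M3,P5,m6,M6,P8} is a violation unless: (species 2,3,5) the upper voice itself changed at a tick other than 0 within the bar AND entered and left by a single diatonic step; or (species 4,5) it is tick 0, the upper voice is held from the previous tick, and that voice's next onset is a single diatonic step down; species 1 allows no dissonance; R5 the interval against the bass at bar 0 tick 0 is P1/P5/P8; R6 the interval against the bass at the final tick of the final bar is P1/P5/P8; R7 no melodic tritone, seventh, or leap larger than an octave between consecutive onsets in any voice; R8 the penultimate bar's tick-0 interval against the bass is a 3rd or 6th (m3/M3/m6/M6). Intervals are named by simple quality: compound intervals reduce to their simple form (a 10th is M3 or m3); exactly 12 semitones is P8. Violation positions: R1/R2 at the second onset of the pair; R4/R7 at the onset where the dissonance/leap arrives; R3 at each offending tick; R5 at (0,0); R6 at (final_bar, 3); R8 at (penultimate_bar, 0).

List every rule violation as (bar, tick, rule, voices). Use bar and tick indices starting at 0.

(4, 0, R4, (0, 1))
(4, 2, R7, (1,))
(5, 0, R4, (0, 1))
(5, 2, R7, (1,))
(6, 2, R7, (1,))
(7, 0, R4, (0, 1))
(9, 0, R4, (0, 1))
(9, 2, R7, (1,))
(10, 0, R8, (0, 1))
(11, 0, R2, (0, 1))

bar 0: v0=F3 v1=F4 downbeat P8
bar 1: v0=G3 v1=D4 downbeat P5
bar 2: v0=E3 v1=E4 downbeat P8
bar 3: v0=C3 v1=G3 downbeat P5
bar 4: v0=D3 v1=E3 downbeat M2
bar 5: v0=E3 v1=A4 downbeat P4
bar 6: v0=D3 v1=B3 downbeat M6
bar 7: v0=C3 v1=F3 downbeat P4
bar 8: v0=A2 v1=C4 downbeat m3
bar 9: v0=B2 v1=F3 downbeat TT
bar 10: v0=E3 v1=B3 downbeat P5
bar 11: v0=F3 v1=F4 downbeat P8
  -> R4 @ bar 4 tick 0 v(0, 1): D3/E3 M2 untreated
  -> R7 @ bar 4 tick 2 v(1,): E3->A4 leap 17st
  -> R4 @ bar 5 tick 0 v(0, 1): E3/A4 P4 untreated
  -> R7 @ bar 5 tick 2 v(1,): A4->B3 leap 10st
  -> R7 @ bar 6 tick 2 v(1,): B3->F3 leap 6st
  -> R4 @ bar 7 tick 0 v(0, 1): C3/F3 P4 untreated
  -> R4 @ bar 9 tick 0 v(0, 1): B2/F3 TT untreated
  -> R7 @ bar 9 tick 2 v(1,): F3->B3 leap 6st
  -> R8 @ bar 10 tick 0 v(0, 1): penult P5 not 3rd/6th
  -> R2 @ bar 11 tick 0 v(0, 1): E3/C4 m6 -> F3/F4 P8 similar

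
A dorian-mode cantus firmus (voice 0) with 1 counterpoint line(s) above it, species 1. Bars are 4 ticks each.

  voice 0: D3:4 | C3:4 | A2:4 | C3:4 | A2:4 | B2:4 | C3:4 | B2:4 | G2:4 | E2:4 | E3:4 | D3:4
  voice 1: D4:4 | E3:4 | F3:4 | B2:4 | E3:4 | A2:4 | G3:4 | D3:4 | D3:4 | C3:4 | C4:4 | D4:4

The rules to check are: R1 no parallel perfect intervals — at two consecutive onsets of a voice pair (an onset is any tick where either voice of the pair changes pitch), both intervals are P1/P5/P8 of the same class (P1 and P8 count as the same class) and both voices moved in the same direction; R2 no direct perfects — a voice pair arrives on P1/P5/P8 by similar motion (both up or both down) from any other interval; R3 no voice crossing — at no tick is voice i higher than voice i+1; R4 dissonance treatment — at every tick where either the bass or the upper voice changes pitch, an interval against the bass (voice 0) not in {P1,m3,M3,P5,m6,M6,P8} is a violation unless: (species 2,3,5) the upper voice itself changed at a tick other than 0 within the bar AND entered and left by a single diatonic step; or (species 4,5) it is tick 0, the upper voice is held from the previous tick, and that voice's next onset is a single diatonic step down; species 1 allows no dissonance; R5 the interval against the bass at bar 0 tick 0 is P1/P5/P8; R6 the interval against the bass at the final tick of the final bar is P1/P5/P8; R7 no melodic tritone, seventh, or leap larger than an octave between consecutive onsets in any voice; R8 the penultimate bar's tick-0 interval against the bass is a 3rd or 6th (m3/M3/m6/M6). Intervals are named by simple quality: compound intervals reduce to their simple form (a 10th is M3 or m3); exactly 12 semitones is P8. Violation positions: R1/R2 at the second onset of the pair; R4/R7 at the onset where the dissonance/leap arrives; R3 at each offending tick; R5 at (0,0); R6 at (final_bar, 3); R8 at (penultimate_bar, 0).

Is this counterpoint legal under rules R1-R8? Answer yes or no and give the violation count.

bar 0: v0=D3 v1=D4 (P8)
bar 1: v0=C3 v1=E3 (M3)
bar 2: v0=A2 v1=F3 (m6)
bar 3: v0=C3 v1=B2 (m2)
bar 4: v0=A2 v1=E3 (P5)
bar 5: v0=B2 v1=A2 (M2)
bar 6: v0=C3 v1=G3 (P5)
bar 7: v0=B2 v1=D3 (m3)
bar 8: v0=G2 v1=D3 (P5)
bar 9: v0=E2 v1=C3 (m6)
bar 10: v0=E3 v1=C4 (m6)
bar 11: v0=D3 v1=D4 (P8)
  R7 @ bar1.0: D4->E3 leap 10st
  R3 @ bar3.0: C3 above B2
  R4 @ bar3.0: C3/B2 m2 untreated
  R7 @ bar3.0: F3->B2 leap 6st
  R3 @ bar3.1: C3 above B2
  R3 @ bar3.2: C3 above B2
  R3 @ bar3.3: C3 above B2
  R3 @ bar5.0: B2 above A2
  R4 @ bar5.0: B2/A2 M2 untreated
  R3 @ bar5.1: B2 above A2
  R3 @ bar5.2: B2 above A2
  R3 @ bar5.3: B2 above A2
  R2 @ bar6.0: B2/A2 M2 -> C3/G3 P5 similar
  R7 @ bar6.0: A2->G3 leap 10st

No (14 violations)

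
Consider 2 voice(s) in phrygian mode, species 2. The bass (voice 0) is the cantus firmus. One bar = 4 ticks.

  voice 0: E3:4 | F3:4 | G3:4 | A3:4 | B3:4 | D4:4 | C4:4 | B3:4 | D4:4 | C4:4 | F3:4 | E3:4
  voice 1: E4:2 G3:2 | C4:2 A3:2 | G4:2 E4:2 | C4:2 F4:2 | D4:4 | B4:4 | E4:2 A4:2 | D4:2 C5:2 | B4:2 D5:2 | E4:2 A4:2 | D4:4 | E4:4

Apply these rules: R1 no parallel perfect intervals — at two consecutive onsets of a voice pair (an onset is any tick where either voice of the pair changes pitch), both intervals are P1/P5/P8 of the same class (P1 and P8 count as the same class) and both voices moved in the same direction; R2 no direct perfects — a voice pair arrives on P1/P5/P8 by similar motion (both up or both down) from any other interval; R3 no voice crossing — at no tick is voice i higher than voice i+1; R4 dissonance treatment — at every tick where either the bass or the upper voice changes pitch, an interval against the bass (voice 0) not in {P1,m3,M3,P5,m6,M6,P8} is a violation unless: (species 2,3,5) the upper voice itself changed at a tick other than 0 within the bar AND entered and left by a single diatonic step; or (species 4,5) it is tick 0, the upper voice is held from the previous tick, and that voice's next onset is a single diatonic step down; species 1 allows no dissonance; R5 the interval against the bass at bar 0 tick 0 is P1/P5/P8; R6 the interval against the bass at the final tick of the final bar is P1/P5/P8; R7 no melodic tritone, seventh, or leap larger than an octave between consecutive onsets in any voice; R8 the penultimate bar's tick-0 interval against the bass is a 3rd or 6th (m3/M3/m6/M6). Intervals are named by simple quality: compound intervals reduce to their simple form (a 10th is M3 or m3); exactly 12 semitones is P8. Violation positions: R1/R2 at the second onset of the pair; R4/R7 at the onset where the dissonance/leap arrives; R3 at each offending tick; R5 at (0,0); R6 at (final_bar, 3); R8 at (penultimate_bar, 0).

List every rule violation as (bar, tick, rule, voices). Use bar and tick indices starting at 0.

(1, 0, R2, (0, 1))
(2, 0, R2, (0, 1))
(2, 0, R7, (1,))
(7, 2, R4, (0, 1))
(7, 2, R7, (1,))
(9, 0, R7, (1,))

bar 0: v0=E3 v1=E4 downbeat P8
bar 1: v0=F3 v1=C4 downbeat P5
bar 2: v0=G3 v1=G4 downbeat P8
bar 3: v0=A3 v1=C4 downbeat m3
bar 4: v0=B3 v1=D4 downbeat m3
bar 5: v0=D4 v1=B4 downbeat M6
bar 6: v0=C4 v1=E4 downbeat M3
bar 7: v0=B3 v1=D4 downbeat m3
bar 8: v0=D4 v1=B4 downbeat M6
bar 9: v0=C4 v1=E4 downbeat M3
bar 10: v0=F3 v1=D4 downbeat M6
bar 11: v0=E3 v1=E4 downbeat P8
  -> R2 @ bar 1 tick 0 v(0, 1): E3/G3 m3 -> F3/C4 P5 similar
  -> R2 @ bar 2 tick 0 v(0, 1): F3/A3 M3 -> G3/G4 P8 similar
  -> R7 @ bar 2 tick 0 v(1,): A3->G4 leap 10st
  -> R4 @ bar 7 tick 2 v(0, 1): B3/C5 m2 untreated
  -> R7 @ bar 7 tick 2 v(1,): D4->C5 leap 10st
  -> R7 @ bar 9 tick 0 v(1,): D5->E4 leap 10st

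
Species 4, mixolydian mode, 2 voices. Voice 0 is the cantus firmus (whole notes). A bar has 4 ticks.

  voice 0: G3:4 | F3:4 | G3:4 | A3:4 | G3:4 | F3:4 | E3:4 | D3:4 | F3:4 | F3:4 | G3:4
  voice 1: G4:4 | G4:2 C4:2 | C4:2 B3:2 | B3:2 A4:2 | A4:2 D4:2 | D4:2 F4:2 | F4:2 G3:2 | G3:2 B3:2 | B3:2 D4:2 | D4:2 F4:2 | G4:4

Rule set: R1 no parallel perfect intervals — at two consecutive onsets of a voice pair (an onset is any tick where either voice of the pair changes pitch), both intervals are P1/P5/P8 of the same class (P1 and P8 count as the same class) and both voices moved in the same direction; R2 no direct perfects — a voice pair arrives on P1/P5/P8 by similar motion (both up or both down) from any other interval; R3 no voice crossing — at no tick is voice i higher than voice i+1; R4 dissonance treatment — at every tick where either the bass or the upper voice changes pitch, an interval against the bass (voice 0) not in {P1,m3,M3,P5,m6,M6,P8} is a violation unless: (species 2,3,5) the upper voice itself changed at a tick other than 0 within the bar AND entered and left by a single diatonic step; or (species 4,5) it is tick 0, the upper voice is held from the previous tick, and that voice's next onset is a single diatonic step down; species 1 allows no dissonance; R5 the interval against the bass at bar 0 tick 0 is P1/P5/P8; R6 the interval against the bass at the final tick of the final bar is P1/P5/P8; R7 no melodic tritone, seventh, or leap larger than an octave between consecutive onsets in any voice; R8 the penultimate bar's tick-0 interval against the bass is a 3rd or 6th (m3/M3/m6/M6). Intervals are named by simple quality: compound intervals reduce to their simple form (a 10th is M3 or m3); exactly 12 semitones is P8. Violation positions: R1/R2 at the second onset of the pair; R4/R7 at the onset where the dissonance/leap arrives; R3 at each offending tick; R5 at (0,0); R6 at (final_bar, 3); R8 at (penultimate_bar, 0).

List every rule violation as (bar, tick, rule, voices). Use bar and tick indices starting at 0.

bar 0: v0=G3 v1=G4 downbeat P8
bar 1: v0=F3 v1=G4 downbeat M2
bar 2: v0=G3 v1=C4 downbeat P4
bar 3: v0=A3 v1=B3 downbeat M2
bar 4: v0=G3 v1=A4 downbeat M2
bar 5: v0=F3 v1=D4 downbeat M6
bar 6: v0=E3 v1=F4 downbeat m2
bar 7: v0=D3 v1=G3 downbeat P4
bar 8: v0=F3 v1=B3 downbeat TT
bar 9: v0=F3 v1=D4 downbeat M6
bar 10: v0=G3 v1=G4 downbeat P8
  -> R4 @ bar 1 tick 0 v(0, 1): F3/G4 M2 untreated
  -> R4 @ bar 3 tick 0 v(0, 1): A3/B3 M2 untreated
  -> R7 @ bar 3 tick 2 v(1,): B3->A4 leap 10st
  -> R4 @ bar 4 tick 0 v(0, 1): G3/A4 M2 untreated
  -> R4 @ bar 6 tick 0 v(0, 1): E3/F4 m2 untreated
  -> R7 @ bar 6 tick 2 v(1,): F4->G3 leap 10st
  -> R4 @ bar 7 tick 0 v(0, 1): D3/G3 P4 untreated
  -> R4 @ bar 8 tick 0 v(0, 1): F3/B3 TT untreated
  -> R1 @ bar 10 tick 0 v(0, 1): F3/F4 P8 -> G3/G4 P8 similar

(1, 0, R4, (0, 1))
(3, 0, R4, (0, 1))
(3, 2, R7, (1,))
(4, 0, R4, (0, 1))
(6, 0, R4, (0, 1))
(6, 2, R7, (1,))
(7, 0, R4, (0, 1))
(8, 0, R4, (0, 1))
(10, 0, R1, (0, 1))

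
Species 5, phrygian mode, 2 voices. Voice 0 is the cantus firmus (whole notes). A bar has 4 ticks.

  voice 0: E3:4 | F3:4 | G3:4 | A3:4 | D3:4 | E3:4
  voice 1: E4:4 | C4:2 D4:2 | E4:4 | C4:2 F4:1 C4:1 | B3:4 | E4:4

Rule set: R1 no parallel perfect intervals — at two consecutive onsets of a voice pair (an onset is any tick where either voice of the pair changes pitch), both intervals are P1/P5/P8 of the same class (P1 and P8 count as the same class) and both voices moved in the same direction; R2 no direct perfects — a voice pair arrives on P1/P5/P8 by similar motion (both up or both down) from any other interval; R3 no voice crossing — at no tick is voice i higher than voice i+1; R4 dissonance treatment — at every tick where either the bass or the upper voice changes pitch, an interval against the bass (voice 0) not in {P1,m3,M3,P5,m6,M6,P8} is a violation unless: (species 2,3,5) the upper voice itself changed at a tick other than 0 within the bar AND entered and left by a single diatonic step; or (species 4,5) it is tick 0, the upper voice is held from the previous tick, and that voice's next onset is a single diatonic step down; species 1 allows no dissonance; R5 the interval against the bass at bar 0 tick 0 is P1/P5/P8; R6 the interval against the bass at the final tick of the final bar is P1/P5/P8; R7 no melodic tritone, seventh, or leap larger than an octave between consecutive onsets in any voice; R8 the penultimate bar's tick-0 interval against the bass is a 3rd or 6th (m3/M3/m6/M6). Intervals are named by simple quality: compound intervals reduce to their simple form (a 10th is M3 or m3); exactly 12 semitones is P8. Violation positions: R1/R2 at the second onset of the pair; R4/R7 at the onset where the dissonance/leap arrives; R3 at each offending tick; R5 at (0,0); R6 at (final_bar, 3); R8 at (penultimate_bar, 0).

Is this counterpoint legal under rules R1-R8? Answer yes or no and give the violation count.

bar 0: v0=E3 v1=E4 (P8)
bar 1: v0=F3 v1=C4 (P5)
bar 2: v0=G3 v1=E4 (M6)
bar 3: v0=A3 v1=C4 (m3)
bar 4: v0=D3 v1=B3 (M6)
bar 5: v0=E3 v1=E4 (P8)
  R2 @ bar5.0: D3/B3 M6 -> E3/E4 P8 similar

No (1 violations)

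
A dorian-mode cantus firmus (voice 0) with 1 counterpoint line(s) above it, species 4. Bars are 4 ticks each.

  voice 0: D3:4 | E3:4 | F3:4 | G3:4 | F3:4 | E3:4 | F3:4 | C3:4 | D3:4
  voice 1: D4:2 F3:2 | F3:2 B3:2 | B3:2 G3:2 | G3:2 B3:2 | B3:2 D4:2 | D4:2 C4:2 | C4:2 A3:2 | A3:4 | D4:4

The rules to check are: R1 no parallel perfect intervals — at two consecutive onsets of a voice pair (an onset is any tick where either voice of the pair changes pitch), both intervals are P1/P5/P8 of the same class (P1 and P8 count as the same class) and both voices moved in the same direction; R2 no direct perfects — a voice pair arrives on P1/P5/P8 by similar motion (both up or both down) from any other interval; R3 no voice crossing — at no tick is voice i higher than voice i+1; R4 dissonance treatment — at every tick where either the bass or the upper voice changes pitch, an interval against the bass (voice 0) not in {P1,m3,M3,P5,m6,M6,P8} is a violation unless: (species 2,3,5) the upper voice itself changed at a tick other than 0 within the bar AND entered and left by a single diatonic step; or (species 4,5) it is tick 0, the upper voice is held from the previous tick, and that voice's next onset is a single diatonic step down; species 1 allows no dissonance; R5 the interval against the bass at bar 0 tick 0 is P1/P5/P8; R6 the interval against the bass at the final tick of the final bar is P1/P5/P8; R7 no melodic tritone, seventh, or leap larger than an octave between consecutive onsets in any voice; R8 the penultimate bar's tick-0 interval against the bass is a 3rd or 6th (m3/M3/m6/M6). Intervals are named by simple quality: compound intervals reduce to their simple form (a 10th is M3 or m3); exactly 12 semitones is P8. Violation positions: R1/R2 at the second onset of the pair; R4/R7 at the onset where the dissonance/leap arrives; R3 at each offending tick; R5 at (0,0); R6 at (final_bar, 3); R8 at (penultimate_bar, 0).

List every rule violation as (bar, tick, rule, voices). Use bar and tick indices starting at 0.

(1, 0, R4, (0, 1))
(1, 2, R7, (1,))
(2, 0, R4, (0, 1))
(2, 2, R4, (0, 1))
(4, 0, R4, (0, 1))
(8, 0, R2, (0, 1))

bar 0: v0=D3 v1=D4 downbeat P8
bar 1: v0=E3 v1=F3 downbeat m2
bar 2: v0=F3 v1=B3 downbeat TT
bar 3: v0=G3 v1=G3 downbeat P1
bar 4: v0=F3 v1=B3 downbeat TT
bar 5: v0=E3 v1=D4 downbeat m7
bar 6: v0=F3 v1=C4 downbeat P5
bar 7: v0=C3 v1=A3 downbeat M6
bar 8: v0=D3 v1=D4 downbeat P8
  -> R4 @ bar 1 tick 0 v(0, 1): E3/F3 m2 untreated
  -> R7 @ bar 1 tick 2 v(1,): F3->B3 leap 6st
  -> R4 @ bar 2 tick 0 v(0, 1): F3/B3 TT untreated
  -> R4 @ bar 2 tick 2 v(0, 1): F3/G3 M2 untreated
  -> R4 @ bar 4 tick 0 v(0, 1): F3/B3 TT untreated
  -> R2 @ bar 8 tick 0 v(0, 1): C3/A3 M6 -> D3/D4 P8 similar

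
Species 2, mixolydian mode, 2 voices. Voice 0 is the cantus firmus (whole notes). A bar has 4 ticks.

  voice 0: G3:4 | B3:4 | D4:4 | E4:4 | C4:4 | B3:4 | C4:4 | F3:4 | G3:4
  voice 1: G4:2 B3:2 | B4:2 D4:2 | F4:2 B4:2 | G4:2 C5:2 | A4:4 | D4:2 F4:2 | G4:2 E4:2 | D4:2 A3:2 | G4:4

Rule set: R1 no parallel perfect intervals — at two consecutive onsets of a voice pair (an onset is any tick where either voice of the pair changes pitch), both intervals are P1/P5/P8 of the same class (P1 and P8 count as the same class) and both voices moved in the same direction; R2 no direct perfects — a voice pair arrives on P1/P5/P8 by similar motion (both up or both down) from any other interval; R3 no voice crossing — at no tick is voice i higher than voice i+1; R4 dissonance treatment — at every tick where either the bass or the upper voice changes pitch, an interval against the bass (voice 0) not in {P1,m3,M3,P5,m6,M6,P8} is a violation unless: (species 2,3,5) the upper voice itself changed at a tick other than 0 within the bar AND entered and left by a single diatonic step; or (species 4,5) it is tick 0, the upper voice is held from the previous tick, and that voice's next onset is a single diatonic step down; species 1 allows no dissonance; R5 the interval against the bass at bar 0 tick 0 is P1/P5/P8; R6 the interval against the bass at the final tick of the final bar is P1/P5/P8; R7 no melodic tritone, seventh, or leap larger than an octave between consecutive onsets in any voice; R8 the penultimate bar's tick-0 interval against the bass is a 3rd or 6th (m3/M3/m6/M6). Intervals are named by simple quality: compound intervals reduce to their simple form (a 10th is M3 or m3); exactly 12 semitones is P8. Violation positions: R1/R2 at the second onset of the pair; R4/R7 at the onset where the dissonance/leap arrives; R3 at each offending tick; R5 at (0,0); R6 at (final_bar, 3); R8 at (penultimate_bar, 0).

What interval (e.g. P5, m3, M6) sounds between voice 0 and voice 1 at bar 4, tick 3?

M6

voice 0=C4 voice 1=A4 -> M6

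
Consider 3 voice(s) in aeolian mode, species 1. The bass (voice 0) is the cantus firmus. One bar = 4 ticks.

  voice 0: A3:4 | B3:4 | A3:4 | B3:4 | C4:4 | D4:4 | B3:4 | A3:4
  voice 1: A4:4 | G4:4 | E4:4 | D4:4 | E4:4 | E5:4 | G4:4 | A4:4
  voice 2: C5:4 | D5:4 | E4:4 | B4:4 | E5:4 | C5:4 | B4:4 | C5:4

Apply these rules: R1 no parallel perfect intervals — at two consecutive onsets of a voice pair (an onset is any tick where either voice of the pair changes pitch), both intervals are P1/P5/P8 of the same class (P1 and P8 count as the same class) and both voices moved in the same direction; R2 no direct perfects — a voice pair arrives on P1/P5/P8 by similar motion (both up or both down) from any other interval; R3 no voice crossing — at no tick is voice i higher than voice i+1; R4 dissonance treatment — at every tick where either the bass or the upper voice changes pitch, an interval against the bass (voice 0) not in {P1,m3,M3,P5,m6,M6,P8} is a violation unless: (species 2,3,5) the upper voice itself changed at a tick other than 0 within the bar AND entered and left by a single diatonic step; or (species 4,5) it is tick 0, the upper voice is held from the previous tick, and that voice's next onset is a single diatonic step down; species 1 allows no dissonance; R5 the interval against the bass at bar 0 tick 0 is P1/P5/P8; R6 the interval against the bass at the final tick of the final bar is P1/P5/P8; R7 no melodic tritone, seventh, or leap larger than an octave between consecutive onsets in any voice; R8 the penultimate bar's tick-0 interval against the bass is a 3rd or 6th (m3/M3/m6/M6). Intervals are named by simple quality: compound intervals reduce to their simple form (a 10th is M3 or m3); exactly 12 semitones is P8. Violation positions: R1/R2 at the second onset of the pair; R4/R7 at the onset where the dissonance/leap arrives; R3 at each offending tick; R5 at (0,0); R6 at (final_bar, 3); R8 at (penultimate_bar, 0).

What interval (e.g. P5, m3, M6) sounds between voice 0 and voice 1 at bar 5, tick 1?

M2

voice 0=D4 voice 1=E5 -> M2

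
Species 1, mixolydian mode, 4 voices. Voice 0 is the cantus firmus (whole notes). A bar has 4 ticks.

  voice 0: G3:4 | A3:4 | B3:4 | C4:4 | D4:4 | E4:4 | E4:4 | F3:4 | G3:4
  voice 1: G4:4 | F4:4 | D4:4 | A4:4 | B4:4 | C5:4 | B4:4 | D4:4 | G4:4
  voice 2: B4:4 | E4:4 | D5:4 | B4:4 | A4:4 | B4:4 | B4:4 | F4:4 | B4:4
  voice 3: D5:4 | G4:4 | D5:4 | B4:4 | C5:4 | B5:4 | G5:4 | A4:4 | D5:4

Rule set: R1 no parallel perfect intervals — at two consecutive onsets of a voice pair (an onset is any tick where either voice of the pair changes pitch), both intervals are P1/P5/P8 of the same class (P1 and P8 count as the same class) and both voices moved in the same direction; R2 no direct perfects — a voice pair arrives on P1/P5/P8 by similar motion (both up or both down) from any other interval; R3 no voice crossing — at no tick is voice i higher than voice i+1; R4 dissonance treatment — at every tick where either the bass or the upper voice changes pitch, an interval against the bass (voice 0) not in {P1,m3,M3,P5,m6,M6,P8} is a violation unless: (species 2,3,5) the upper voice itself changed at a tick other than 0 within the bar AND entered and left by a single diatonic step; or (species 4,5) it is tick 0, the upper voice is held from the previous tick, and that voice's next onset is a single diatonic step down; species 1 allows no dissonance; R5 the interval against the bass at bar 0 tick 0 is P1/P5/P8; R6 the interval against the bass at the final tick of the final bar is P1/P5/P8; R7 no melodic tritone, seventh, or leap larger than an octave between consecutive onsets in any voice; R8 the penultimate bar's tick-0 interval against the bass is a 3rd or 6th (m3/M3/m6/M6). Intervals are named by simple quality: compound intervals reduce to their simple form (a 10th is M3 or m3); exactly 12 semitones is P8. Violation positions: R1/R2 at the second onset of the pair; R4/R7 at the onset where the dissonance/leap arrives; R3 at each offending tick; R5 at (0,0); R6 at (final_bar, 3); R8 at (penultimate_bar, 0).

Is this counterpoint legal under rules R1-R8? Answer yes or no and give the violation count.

No (35 violations)

bar 0: v0=G3 v1=G4 v2=B4 v3=D5 (P5)
bar 1: v0=A3 v1=F4 v2=E4 v3=G4 (m7)
bar 2: v0=B3 v1=D4 v2=D5 v3=D5 (m3)
bar 3: v0=C4 v1=A4 v2=B4 v3=B4 (M7)
bar 4: v0=D4 v1=B4 v2=A4 v3=C5 (m7)
bar 5: v0=E4 v1=C5 v2=B4 v3=B5 (P5)
bar 6: v0=E4 v1=B4 v2=B4 v3=G5 (m3)
bar 7: v0=F3 v1=D4 v2=F4 v3=A4 (M3)
bar 8: v0=G3 v1=G4 v2=B4 v3=D5 (P5)
  R5 @ bar0.0: opens on M3
  R3 @ bar1.0: F4 above E4
  R4 @ bar1.0: A3/G4 m7 untreated
  R3 @ bar1.1: F4 above E4
  R3 @ bar1.2: F4 above E4
  R3 @ bar1.3: F4 above E4
  R2 @ bar2.0: E4/G4 m3 -> D5/D5 P1 similar
  R7 @ bar2.0: E4->D5 leap 10st
  R1 @ bar3.0: D5/D5 P1 -> B4/B4 P1 similar
  R4 @ bar3.0: C4/B4 M7 untreated
  R4 @ bar3.0: C4/B4 M7 untreated
  R3 @ bar4.0: B4 above A4
  R4 @ bar4.0: D4/C5 m7 untreated
  R3 @ bar4.1: B4 above A4
  R3 @ bar4.2: B4 above A4
  R3 @ bar4.3: B4 above A4
  R1 @ bar5.0: D4/A4 P5 -> E4/B4 P5 similar
  R2 @ bar5.0: D4/C5 m7 -> E4/B5 P5 similar
  R2 @ bar5.0: A4/C5 m3 -> B4/B5 P8 similar
  R3 @ bar5.0: C5 above B4
  R7 @ bar5.0: C5->B5 leap 11st
  R3 @ bar5.1: C5 above B4
  R3 @ bar5.2: C5 above B4
  R3 @ bar5.3: C5 above B4
  R2 @ bar7.0: E4/B4 P5 -> F3/F4 P8 similar
  R2 @ bar7.0: B4/G5 m6 -> D4/A4 P5 similar
  R7 @ bar7.0: E4->F3 leap 11st
  R7 @ bar7.0: B4->F4 leap 6st
  R7 @ bar7.0: G5->A4 leap 10st
  R8 @ bar7.0: penult P8 not 3rd/6th
  R1 @ bar8.0: D4/A4 P5 -> G4/D5 P5 similar
  R2 @ bar8.0: F3/D4 M6 -> G3/G4 P8 similar
  R2 @ bar8.0: F3/A4 M3 -> G3/D5 P5 similar
  R7 @ bar8.0: F4->B4 leap 6st
  R6 @ bar8.3: closes on M3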